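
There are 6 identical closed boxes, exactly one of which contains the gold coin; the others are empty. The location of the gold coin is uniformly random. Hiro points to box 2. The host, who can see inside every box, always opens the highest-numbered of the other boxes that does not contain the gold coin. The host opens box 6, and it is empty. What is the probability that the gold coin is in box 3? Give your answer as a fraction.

1/5

Consider each possible location of the gold coin in turn.
If it is in any of boxes 1, 2, 3, 4, and 5 (prior 1/6 each): box 6 is the highest-numbered option available, probability 1; weight (1/6)·1 = 1/6 each.
If it is in box 6 (prior 1/6): the host opened box 6, so this case is ruled out; weight (1/6)·0 = 0.
The weights sum to 5/6.
So P(the gold coin in box 3 | the host opened box 6) = (1/6) / (5/6) = 1/5.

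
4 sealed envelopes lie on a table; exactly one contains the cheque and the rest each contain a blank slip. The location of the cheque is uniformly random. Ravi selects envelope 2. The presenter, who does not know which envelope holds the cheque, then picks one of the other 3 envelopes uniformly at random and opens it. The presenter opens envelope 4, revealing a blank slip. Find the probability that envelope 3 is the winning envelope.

1/3

Because the presenter chose which envelope to open without knowing where the cheque is, the choice is independent of the prize location. Learning that envelope 4 does not hold the cheque simply rules out that one location and leaves the remaining 3 envelopes still equally likely by symmetry.
So P(the cheque in envelope 3) = 1/3.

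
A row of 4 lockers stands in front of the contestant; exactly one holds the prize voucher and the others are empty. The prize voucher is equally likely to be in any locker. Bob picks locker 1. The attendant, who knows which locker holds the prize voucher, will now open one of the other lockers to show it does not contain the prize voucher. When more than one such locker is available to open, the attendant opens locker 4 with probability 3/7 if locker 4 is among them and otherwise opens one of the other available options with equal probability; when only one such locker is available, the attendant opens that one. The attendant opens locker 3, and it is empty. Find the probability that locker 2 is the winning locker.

Consider each possible location of the prize voucher in turn.
If it is in locker 1 (prior 1/4): locker 4 is available but not opened; locker 3 gets probability (1 − 3/7)/2 = 2/7; weight (1/4)·(2/7) = 1/14.
If it is in locker 2 (prior 1/4): locker 4 is available but not opened, probability 4/7; weight (1/4)·(4/7) = 1/7.
If it is in locker 3 (prior 1/4): the attendant opened locker 3, so this case is ruled out; weight (1/4)·0 = 0.
If it is in locker 4 (prior 1/4): locker 4 holds the prize so is unavailable; the attendant chooses uniformly among the 2 others, probability 1/2; weight (1/4)·(1/2) = 1/8.
The weights sum to 19/56.
So P(the prize voucher in locker 2 | the attendant opened locker 3) = (1/7) / (19/56) = 8/19.

8/19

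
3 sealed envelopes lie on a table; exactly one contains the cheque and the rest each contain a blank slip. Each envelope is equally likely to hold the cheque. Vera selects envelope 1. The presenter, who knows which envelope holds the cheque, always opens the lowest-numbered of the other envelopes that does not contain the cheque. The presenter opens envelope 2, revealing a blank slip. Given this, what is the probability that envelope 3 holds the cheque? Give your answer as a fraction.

Apply Bayes' rule, conditioning on where the cheque actually is.
If it is in either of envelopes 1 and 3 (prior 1/3 each): envelope 2 is the lowest-numbered option available, probability 1; weight (1/3)·1 = 1/3 each.
If it is in envelope 2 (prior 1/3): the presenter opened envelope 2, so this case is ruled out; weight (1/3)·0 = 0.
The weights sum to 2/3.
So P(the cheque in envelope 3 | the presenter opened envelope 2) = (1/3) / (2/3) = 1/2.

1/2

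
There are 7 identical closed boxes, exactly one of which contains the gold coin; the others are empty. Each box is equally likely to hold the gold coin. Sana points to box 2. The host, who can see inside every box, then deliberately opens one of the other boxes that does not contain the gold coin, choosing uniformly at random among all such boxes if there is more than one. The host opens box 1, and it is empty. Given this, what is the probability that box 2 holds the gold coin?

1/7

Apply Bayes' rule, conditioning on where the gold coin actually is.
If it is in box 1 (prior 1/7): the host opened box 1, so this case is ruled out; weight (1/7)·0 = 0.
If it is in box 2 (prior 1/7): the host has 6 equally likely choices, so probability 1/6; weight (1/7)·(1/6) = 1/42.
If it is in any of boxes 3, 4, 5, 6, and 7 (prior 1/7 each): the host has 5 equally likely choices, so probability 1/5; weight (1/7)·(1/5) = 1/35 each.
The weights sum to 1/6.
So P(the gold coin in box 2 | the host opened box 1) = (1/42) / (1/6) = 1/7.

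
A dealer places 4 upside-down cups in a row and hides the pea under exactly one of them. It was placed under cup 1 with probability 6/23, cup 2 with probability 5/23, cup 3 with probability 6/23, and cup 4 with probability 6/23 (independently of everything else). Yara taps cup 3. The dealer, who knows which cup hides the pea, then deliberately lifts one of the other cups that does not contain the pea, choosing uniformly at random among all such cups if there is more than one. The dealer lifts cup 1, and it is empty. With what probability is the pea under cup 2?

1/3

Condition on the true location of the pea.
If it is under cup 1 (prior 6/23): the dealer opened cup 1, so this case is ruled out; weight (6/23)·0 = 0.
If it is under cup 2 (prior 5/23): the dealer has 2 equally likely choices, so probability 1/2; weight (5/23)·(1/2) = 5/46.
If it is under cup 3 (prior 6/23): the dealer has 3 equally likely choices, so probability 1/3; weight (6/23)·(1/3) = 2/23.
If it is under cup 4 (prior 6/23): the dealer has 2 equally likely choices, so probability 1/2; weight (6/23)·(1/2) = 3/23.
The weights sum to 15/46.
So P(the pea under cup 2 | the dealer opened cup 1) = (5/46) / (15/46) = 1/3.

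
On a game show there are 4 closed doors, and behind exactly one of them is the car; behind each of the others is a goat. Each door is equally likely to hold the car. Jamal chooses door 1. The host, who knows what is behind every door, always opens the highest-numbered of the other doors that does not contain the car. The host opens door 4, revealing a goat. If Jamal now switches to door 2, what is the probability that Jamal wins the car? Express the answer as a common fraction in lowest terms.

1/3

Apply Bayes' rule, conditioning on where the car actually is.
If it is behind any of doors 1, 2, and 3 (prior 1/4 each): door 4 is the highest-numbered option available, probability 1; weight (1/4)·1 = 1/4 each.
If it is behind door 4 (prior 1/4): the host opened door 4, so this case is ruled out; weight (1/4)·0 = 0.
The weights sum to 3/4.
So P(the car behind door 2 | the host opened door 4) = (1/4) / (3/4) = 1/3.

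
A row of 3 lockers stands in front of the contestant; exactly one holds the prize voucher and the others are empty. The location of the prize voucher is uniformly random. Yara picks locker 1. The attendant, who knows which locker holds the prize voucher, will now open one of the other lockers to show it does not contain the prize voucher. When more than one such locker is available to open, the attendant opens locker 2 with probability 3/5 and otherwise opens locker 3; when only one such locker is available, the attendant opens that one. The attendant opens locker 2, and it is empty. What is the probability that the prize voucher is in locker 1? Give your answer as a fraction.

3/8

Apply Bayes' rule, conditioning on where the prize voucher actually is.
If it is in locker 1 (prior 1/3): locker 2 is available, opened with probability 3/5; weight (1/3)·(3/5) = 1/5.
If it is in locker 2 (prior 1/3): the attendant opened locker 2, so this case is ruled out; weight (1/3)·0 = 0.
If it is in locker 3 (prior 1/3): only locker 2 is available, probability 1; weight (1/3)·1 = 1/3.
The weights sum to 8/15.
So P(the prize voucher in locker 1 | the attendant opened locker 2) = (1/5) / (8/15) = 3/8.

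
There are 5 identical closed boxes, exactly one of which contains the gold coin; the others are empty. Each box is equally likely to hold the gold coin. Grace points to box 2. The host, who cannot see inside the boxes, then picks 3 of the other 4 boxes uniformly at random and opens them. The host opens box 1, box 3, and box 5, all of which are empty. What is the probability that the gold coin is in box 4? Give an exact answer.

1/2

Because the host chose which boxes to open without knowing where the gold coin is, the choice is independent of the prize location. Learning that none of the 3 opened boxes holds the gold coin simply rules out those 3 locations and leaves the remaining 2 boxes still equally likely by symmetry.
So P(the gold coin in box 4) = 1/2.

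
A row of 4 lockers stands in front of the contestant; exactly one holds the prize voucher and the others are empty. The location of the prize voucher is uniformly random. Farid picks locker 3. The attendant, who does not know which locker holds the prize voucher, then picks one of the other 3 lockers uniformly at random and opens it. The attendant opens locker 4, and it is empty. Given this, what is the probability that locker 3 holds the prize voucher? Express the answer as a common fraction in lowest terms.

Because the attendant chose which locker to open without knowing where the prize voucher is, the choice is independent of the prize location. Learning that locker 4 does not hold the prize voucher simply rules out that one location and leaves the remaining 3 lockers still equally likely by symmetry.
So P(the prize voucher in locker 3) = 1/3.

1/3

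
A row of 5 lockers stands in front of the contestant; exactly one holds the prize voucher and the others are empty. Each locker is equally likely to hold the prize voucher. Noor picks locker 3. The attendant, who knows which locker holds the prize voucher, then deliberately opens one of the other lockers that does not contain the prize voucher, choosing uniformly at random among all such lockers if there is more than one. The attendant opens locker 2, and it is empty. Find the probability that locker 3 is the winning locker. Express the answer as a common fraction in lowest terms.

1/5

Condition on the true location of the prize voucher.
If it is in any of lockers 1, 4, and 5 (prior 1/5 each): the attendant has 3 equally likely choices, so probability 1/3; weight (1/5)·(1/3) = 1/15 each.
If it is in locker 2 (prior 1/5): the attendant opened locker 2, so this case is ruled out; weight (1/5)·0 = 0.
If it is in locker 3 (prior 1/5): the attendant has 4 equally likely choices, so probability 1/4; weight (1/5)·(1/4) = 1/20.
The weights sum to 1/4.
So P(the prize voucher in locker 3 | the attendant opened locker 2) = (1/20) / (1/4) = 1/5.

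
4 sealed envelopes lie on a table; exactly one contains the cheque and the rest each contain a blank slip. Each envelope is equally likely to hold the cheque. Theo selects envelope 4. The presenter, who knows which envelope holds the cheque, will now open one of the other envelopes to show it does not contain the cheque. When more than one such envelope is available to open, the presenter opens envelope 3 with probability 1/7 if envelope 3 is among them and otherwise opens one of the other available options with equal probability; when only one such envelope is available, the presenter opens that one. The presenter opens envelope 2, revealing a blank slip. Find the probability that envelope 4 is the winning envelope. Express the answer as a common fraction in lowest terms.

6/25

Apply Bayes' rule, conditioning on where the cheque actually is.
If it is in envelope 1 (prior 1/4): envelope 3 is available but not opened, probability 6/7; weight (1/4)·(6/7) = 3/14.
If it is in envelope 2 (prior 1/4): the presenter opened envelope 2, so this case is ruled out; weight (1/4)·0 = 0.
If it is in envelope 3 (prior 1/4): envelope 3 holds the prize so is unavailable; the presenter chooses uniformly among the 2 others, probability 1/2; weight (1/4)·(1/2) = 1/8.
If it is in envelope 4 (prior 1/4): envelope 3 is available but not opened; envelope 2 gets probability (1 − 1/7)/2 = 3/7; weight (1/4)·(3/7) = 3/28.
The weights sum to 25/56.
So P(the cheque in envelope 4 | the presenter opened envelope 2) = (3/28) / (25/56) = 6/25.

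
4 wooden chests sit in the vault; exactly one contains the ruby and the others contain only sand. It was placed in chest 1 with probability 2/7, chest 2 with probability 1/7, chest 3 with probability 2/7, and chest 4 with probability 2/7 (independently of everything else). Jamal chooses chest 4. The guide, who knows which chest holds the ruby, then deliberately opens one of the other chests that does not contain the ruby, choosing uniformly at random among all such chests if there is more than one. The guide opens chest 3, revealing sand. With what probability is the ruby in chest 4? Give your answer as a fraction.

4/13

Apply Bayes' rule, conditioning on where the ruby actually is.
If it is in chest 1 (prior 2/7): the guide has 2 equally likely choices, so probability 1/2; weight (2/7)·(1/2) = 1/7.
If it is in chest 2 (prior 1/7): the guide has 2 equally likely choices, so probability 1/2; weight (1/7)·(1/2) = 1/14.
If it is in chest 3 (prior 2/7): the guide opened chest 3, so this case is ruled out; weight (2/7)·0 = 0.
If it is in chest 4 (prior 2/7): the guide has 3 equally likely choices, so probability 1/3; weight (2/7)·(1/3) = 2/21.
The weights sum to 13/42.
So P(the ruby in chest 4 | the guide opened chest 3) = (2/21) / (13/42) = 4/13.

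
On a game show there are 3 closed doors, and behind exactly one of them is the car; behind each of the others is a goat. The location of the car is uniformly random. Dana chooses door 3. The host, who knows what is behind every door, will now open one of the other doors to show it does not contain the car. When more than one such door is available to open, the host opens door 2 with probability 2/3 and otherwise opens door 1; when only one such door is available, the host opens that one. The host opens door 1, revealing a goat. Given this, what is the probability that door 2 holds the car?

Consider each possible location of the car in turn.
If it is behind door 1 (prior 1/3): the host opened door 1, so this case is ruled out; weight (1/3)·0 = 0.
If it is behind door 2 (prior 1/3): only door 1 is available, probability 1; weight (1/3)·1 = 1/3.
If it is behind door 3 (prior 1/3): door 2 is available but not opened, probability 1/3; weight (1/3)·(1/3) = 1/9.
The weights sum to 4/9.
So P(the car behind door 2 | the host opened door 1) = (1/3) / (4/9) = 3/4.

3/4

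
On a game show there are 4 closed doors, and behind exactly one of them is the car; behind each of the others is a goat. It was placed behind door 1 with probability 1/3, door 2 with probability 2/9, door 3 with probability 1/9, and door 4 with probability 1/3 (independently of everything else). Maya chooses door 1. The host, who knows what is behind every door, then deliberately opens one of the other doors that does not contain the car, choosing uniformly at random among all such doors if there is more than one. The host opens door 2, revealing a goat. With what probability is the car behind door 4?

Apply Bayes' rule, conditioning on where the car actually is.
If it is behind door 1 (prior 1/3): the host has 3 equally likely choices, so probability 1/3; weight (1/3)·(1/3) = 1/9.
If it is behind door 2 (prior 2/9): the host opened door 2, so this case is ruled out; weight (2/9)·0 = 0.
If it is behind door 3 (prior 1/9): the host has 2 equally likely choices, so probability 1/2; weight (1/9)·(1/2) = 1/18.
If it is behind door 4 (prior 1/3): the host has 2 equally likely choices, so probability 1/2; weight (1/3)·(1/2) = 1/6.
The weights sum to 1/3.
So P(the car behind door 4 | the host opened door 2) = (1/6) / (1/3) = 1/2.

1/2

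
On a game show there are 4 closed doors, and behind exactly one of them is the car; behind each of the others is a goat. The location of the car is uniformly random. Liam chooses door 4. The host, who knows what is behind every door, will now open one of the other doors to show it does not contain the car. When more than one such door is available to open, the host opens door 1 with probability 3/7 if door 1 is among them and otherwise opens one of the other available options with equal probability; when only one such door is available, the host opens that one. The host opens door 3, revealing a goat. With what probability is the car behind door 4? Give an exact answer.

4/19

Condition on the true location of the car.
If it is behind door 1 (prior 1/4): door 1 holds the prize so is unavailable; the host chooses uniformly among the 2 others, probability 1/2; weight (1/4)·(1/2) = 1/8.
If it is behind door 2 (prior 1/4): door 1 is available but not opened, probability 4/7; weight (1/4)·(4/7) = 1/7.
If it is behind door 3 (prior 1/4): the host opened door 3, so this case is ruled out; weight (1/4)·0 = 0.
If it is behind door 4 (prior 1/4): door 1 is available but not opened; door 3 gets probability (1 − 3/7)/2 = 2/7; weight (1/4)·(2/7) = 1/14.
The weights sum to 19/56.
So P(the car behind door 4 | the host opened door 3) = (1/14) / (19/56) = 4/19.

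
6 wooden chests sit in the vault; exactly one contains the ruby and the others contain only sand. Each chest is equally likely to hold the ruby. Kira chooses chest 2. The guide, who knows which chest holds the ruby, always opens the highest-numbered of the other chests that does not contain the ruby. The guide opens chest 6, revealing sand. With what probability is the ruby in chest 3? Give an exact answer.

Consider each possible location of the ruby in turn.
If it is in any of chests 1, 2, 3, 4, and 5 (prior 1/6 each): chest 6 is the highest-numbered option available, probability 1; weight (1/6)·1 = 1/6 each.
If it is in chest 6 (prior 1/6): the guide opened chest 6, so this case is ruled out; weight (1/6)·0 = 0.
The weights sum to 5/6.
So P(the ruby in chest 3 | the guide opened chest 6) = (1/6) / (5/6) = 1/5.

1/5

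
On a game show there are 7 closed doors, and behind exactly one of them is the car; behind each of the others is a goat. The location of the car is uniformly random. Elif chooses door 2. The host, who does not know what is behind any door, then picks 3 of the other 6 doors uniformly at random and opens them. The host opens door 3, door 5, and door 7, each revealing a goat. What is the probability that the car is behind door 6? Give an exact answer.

1/4

Apply Bayes' rule, conditioning on where the car actually is.
If it is behind any of doors 1, 2, 4, and 6 (prior 1/7 each): the host picks exactly this set with probability 1/20 regardless, and none is the prize; weight (1/7)·(1/20) = 1/140 each.
If it is behind any of doors 3, 5, and 7 (prior 1/7 each): that door was opened and seen not to hold the prize — ruled out; weight (1/7)·0 = 0 each.
The weights sum to 1/35.
So P(the car behind door 6 | the host opened door 3, door 5, and door 7) = (1/140) / (1/35) = 1/4.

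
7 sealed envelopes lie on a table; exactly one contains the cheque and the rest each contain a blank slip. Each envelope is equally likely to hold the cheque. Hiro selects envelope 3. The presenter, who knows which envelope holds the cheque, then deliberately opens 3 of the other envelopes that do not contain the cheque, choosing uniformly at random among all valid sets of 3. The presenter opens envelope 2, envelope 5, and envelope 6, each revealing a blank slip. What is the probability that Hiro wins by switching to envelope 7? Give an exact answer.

Apply Bayes' rule, conditioning on where the cheque actually is.
If it is in any of envelopes 1, 4, and 7 (prior 1/7 each): the presenter has 10 equally likely choices, so probability 1/10; weight (1/7)·(1/10) = 1/70 each.
If it is in any of envelopes 2, 5, and 6 (prior 1/7 each): that envelope was opened and seen not to hold the prize — ruled out; weight (1/7)·0 = 0 each.
If it is in envelope 3 (prior 1/7): the presenter has 20 equally likely choices, so probability 1/20; weight (1/7)·(1/20) = 1/140.
The weights sum to 1/20.
So P(the cheque in envelope 7 | the presenter opened envelope 2, envelope 5, and envelope 6) = (1/70) / (1/20) = 2/7.

2/7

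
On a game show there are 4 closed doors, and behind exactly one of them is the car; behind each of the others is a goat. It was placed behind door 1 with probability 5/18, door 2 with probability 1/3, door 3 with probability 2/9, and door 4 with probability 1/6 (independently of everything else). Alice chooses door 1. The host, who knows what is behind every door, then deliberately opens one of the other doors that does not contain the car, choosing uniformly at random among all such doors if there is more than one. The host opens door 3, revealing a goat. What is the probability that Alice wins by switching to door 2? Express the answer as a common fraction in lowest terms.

Consider each possible location of the car in turn.
If it is behind door 1 (prior 5/18): the host has 3 equally likely choices, so probability 1/3; weight (5/18)·(1/3) = 5/54.
If it is behind door 2 (prior 1/3): the host has 2 equally likely choices, so probability 1/2; weight (1/3)·(1/2) = 1/6.
If it is behind door 3 (prior 2/9): the host opened door 3, so this case is ruled out; weight (2/9)·0 = 0.
If it is behind door 4 (prior 1/6): the host has 2 equally likely choices, so probability 1/2; weight (1/6)·(1/2) = 1/12.
The weights sum to 37/108.
So P(the car behind door 2 | the host opened door 3) = (1/6) / (37/108) = 18/37.

18/37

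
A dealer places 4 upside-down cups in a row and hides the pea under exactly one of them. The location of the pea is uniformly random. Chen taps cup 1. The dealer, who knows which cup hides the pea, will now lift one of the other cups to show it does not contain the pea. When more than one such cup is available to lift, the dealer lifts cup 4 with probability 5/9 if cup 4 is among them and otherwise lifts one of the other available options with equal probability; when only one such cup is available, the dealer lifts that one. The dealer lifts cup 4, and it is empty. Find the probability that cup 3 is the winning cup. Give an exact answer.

1/3

Consider each possible location of the pea in turn.
If it is under any of cups 1, 2, and 3 (prior 1/4 each): cup 4 is available, opened with probability 5/9; weight (1/4)·(5/9) = 5/36 each.
If it is under cup 4 (prior 1/4): the dealer opened cup 4, so this case is ruled out; weight (1/4)·0 = 0.
The weights sum to 5/12.
So P(the pea under cup 3 | the dealer opened cup 4) = (5/36) / (5/12) = 1/3.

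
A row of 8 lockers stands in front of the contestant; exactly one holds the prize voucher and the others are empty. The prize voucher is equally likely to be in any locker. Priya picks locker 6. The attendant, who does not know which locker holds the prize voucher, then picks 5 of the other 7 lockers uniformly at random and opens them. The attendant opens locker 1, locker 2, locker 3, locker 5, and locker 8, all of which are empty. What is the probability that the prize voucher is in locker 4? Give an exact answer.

1/3

Apply Bayes' rule, conditioning on where the prize voucher actually is.
If it is in any of lockers 1, 2, 3, 5, and 8 (prior 1/8 each): that locker was opened and seen not to hold the prize — ruled out; weight (1/8)·0 = 0 each.
If it is in any of lockers 4, 6, and 7 (prior 1/8 each): the attendant picks exactly this set with probability 1/21 regardless, and none is the prize; weight (1/8)·(1/21) = 1/168 each.
The weights sum to 1/56.
So P(the prize voucher in locker 4 | the attendant opened locker 1, locker 2, locker 3, locker 5, and locker 8) = (1/168) / (1/56) = 1/3.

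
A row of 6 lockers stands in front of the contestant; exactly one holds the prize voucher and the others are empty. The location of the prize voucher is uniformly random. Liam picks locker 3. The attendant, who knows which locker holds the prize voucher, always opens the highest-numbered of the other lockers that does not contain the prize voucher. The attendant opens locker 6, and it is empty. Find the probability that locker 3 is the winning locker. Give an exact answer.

1/5

Condition on the true location of the prize voucher.
If it is in any of lockers 1, 2, 3, 4, and 5 (prior 1/6 each): locker 6 is the highest-numbered option available, probability 1; weight (1/6)·1 = 1/6 each.
If it is in locker 6 (prior 1/6): the attendant opened locker 6, so this case is ruled out; weight (1/6)·0 = 0.
The weights sum to 5/6.
So P(the prize voucher in locker 3 | the attendant opened locker 6) = (1/6) / (5/6) = 1/5.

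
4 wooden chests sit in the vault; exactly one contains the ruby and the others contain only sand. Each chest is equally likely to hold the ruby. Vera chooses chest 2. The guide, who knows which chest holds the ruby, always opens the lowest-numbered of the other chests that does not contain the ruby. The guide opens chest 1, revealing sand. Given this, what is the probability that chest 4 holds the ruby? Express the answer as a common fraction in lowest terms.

1/3

Apply Bayes' rule, conditioning on where the ruby actually is.
If it is in chest 1 (prior 1/4): the guide opened chest 1, so this case is ruled out; weight (1/4)·0 = 0.
If it is in any of chests 2, 3, and 4 (prior 1/4 each): chest 1 is the lowest-numbered option available, probability 1; weight (1/4)·1 = 1/4 each.
The weights sum to 3/4.
So P(the ruby in chest 4 | the guide opened chest 1) = (1/4) / (3/4) = 1/3.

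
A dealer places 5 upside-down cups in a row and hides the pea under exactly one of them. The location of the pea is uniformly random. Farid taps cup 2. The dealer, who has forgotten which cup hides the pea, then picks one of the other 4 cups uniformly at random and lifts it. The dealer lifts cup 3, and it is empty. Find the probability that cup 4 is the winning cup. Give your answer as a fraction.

Consider each possible location of the pea in turn.
If it is under any of cups 1, 2, 4, and 5 (prior 1/5 each): the dealer picks cup 3 with probability 1/4 regardless, and it is not the prize; weight (1/5)·(1/4) = 1/20 each.
If it is under cup 3 (prior 1/5): the dealer opened cup 3, so this case is ruled out; weight (1/5)·0 = 0.
The weights sum to 1/5.
So P(the pea under cup 4 | the dealer opened cup 3) = (1/20) / (1/5) = 1/4.

1/4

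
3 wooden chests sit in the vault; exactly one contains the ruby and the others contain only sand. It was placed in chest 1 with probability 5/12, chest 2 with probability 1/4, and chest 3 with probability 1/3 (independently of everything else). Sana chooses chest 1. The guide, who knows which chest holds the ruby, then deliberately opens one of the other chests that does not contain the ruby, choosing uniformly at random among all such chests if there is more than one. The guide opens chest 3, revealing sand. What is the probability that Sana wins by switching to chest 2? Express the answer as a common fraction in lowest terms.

6/11

Consider each possible location of the ruby in turn.
If it is in chest 1 (prior 5/12): the guide has 2 equally likely choices, so probability 1/2; weight (5/12)·(1/2) = 5/24.
If it is in chest 2 (prior 1/4): the guide has no choice, probability 1; weight (1/4)·1 = 1/4.
If it is in chest 3 (prior 1/3): the guide opened chest 3, so this case is ruled out; weight (1/3)·0 = 0.
The weights sum to 11/24.
So P(the ruby in chest 2 | the guide opened chest 3) = (1/4) / (11/24) = 6/11.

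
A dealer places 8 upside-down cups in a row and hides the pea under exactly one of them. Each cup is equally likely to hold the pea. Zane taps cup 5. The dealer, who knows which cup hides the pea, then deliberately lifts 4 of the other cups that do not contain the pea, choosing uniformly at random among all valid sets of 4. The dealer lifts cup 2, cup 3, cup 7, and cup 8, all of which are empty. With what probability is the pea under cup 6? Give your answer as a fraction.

7/24

Apply Bayes' rule, conditioning on where the pea actually is.
If it is under any of cups 1, 4, and 6 (prior 1/8 each): the dealer has 15 equally likely choices, so probability 1/15; weight (1/8)·(1/15) = 1/120 each.
If it is under any of cups 2, 3, 7, and 8 (prior 1/8 each): that cup was opened and seen not to hold the prize — ruled out; weight (1/8)·0 = 0 each.
If it is under cup 5 (prior 1/8): the dealer has 35 equally likely choices, so probability 1/35; weight (1/8)·(1/35) = 1/280.
The weights sum to 1/35.
So P(the pea under cup 6 | the dealer opened cup 2, cup 3, cup 7, and cup 8) = (1/120) / (1/35) = 7/24.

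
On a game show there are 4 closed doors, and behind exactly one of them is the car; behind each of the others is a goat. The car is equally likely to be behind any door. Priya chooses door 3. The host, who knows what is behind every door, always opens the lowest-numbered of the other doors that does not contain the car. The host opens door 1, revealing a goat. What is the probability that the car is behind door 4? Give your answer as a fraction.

1/3

Condition on the true location of the car.
If it is behind door 1 (prior 1/4): the host opened door 1, so this case is ruled out; weight (1/4)·0 = 0.
If it is behind any of doors 2, 3, and 4 (prior 1/4 each): door 1 is the lowest-numbered option available, probability 1; weight (1/4)·1 = 1/4 each.
The weights sum to 3/4.
So P(the car behind door 4 | the host opened door 1) = (1/4) / (3/4) = 1/3.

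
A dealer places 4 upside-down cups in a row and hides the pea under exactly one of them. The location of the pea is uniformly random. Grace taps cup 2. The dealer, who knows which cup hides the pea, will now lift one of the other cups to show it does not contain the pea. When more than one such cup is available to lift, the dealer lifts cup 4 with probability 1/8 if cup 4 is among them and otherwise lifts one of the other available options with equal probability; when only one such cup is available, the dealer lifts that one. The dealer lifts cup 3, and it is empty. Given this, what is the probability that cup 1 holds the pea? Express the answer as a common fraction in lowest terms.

14/29

Consider each possible location of the pea in turn.
If it is under cup 1 (prior 1/4): cup 4 is available but not opened, probability 7/8; weight (1/4)·(7/8) = 7/32.
If it is under cup 2 (prior 1/4): cup 4 is available but not opened; cup 3 gets probability (1 − 1/8)/2 = 7/16; weight (1/4)·(7/16) = 7/64.
If it is under cup 3 (prior 1/4): the dealer opened cup 3, so this case is ruled out; weight (1/4)·0 = 0.
If it is under cup 4 (prior 1/4): cup 4 holds the prize so is unavailable; the dealer chooses uniformly among the 2 others, probability 1/2; weight (1/4)·(1/2) = 1/8.
The weights sum to 29/64.
So P(the pea under cup 1 | the dealer opened cup 3) = (7/32) / (29/64) = 14/29.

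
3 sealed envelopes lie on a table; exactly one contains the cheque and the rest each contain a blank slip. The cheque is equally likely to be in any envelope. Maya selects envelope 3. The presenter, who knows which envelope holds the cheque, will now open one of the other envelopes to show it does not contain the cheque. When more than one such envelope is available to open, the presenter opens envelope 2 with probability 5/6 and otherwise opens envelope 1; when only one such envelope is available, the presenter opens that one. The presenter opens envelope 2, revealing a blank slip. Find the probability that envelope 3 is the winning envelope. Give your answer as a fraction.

5/11

Condition on the true location of the cheque.
If it is in envelope 1 (prior 1/3): only envelope 2 is available, probability 1; weight (1/3)·1 = 1/3.
If it is in envelope 2 (prior 1/3): the presenter opened envelope 2, so this case is ruled out; weight (1/3)·0 = 0.
If it is in envelope 3 (prior 1/3): envelope 2 is available, opened with probability 5/6; weight (1/3)·(5/6) = 5/18.
The weights sum to 11/18.
So P(the cheque in envelope 3 | the presenter opened envelope 2) = (5/18) / (11/18) = 5/11.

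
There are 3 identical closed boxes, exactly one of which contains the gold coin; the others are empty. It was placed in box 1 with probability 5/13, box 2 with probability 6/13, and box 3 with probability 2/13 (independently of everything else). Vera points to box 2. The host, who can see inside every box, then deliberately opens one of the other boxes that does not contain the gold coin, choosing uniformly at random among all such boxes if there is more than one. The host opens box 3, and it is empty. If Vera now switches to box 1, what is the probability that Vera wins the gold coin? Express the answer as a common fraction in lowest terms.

5/8

Condition on the true location of the gold coin.
If it is in box 1 (prior 5/13): the host has no choice, probability 1; weight (5/13)·1 = 5/13.
If it is in box 2 (prior 6/13): the host has 2 equally likely choices, so probability 1/2; weight (6/13)·(1/2) = 3/13.
If it is in box 3 (prior 2/13): the host opened box 3, so this case is ruled out; weight (2/13)·0 = 0.
The weights sum to 8/13.
So P(the gold coin in box 1 | the host opened box 3) = (5/13) / (8/13) = 5/8.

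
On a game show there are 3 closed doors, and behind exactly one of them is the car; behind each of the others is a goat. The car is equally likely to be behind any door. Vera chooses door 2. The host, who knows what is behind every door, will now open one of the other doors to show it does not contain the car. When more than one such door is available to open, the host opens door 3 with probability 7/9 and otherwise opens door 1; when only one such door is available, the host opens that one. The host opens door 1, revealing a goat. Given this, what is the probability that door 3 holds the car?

9/11

Apply Bayes' rule, conditioning on where the car actually is.
If it is behind door 1 (prior 1/3): the host opened door 1, so this case is ruled out; weight (1/3)·0 = 0.
If it is behind door 2 (prior 1/3): door 3 is available but not opened, probability 2/9; weight (1/3)·(2/9) = 2/27.
If it is behind door 3 (prior 1/3): only door 1 is available, probability 1; weight (1/3)·1 = 1/3.
The weights sum to 11/27.
So P(the car behind door 3 | the host opened door 1) = (1/3) / (11/27) = 9/11.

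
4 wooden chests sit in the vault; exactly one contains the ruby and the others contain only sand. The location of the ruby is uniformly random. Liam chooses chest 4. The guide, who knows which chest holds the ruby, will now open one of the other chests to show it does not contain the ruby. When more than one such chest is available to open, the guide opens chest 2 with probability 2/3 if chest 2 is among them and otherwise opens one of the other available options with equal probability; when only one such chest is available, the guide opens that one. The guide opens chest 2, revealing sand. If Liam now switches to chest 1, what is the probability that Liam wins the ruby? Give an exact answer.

1/3

Consider each possible location of the ruby in turn.
If it is in any of chests 1, 3, and 4 (prior 1/4 each): chest 2 is available, opened with probability 2/3; weight (1/4)·(2/3) = 1/6 each.
If it is in chest 2 (prior 1/4): the guide opened chest 2, so this case is ruled out; weight (1/4)·0 = 0.
The weights sum to 1/2.
So P(the ruby in chest 1 | the guide opened chest 2) = (1/6) / (1/2) = 1/3.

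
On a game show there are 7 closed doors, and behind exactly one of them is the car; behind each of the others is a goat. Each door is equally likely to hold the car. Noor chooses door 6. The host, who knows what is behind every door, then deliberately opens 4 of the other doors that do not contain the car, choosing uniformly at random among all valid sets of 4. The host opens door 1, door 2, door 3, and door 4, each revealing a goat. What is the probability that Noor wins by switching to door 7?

3/7

Condition on the true location of the car.
If it is behind any of doors 1, 2, 3, and 4 (prior 1/7 each): that door was opened and seen not to hold the prize — ruled out; weight (1/7)·0 = 0 each.
If it is behind either of doors 5 and 7 (prior 1/7 each): the host has 5 equally likely choices, so probability 1/5; weight (1/7)·(1/5) = 1/35 each.
If it is behind door 6 (prior 1/7): the host has 15 equally likely choices, so probability 1/15; weight (1/7)·(1/15) = 1/105.
The weights sum to 1/15.
So P(the car behind door 7 | the host opened door 1, door 2, door 3, and door 4) = (1/35) / (1/15) = 3/7.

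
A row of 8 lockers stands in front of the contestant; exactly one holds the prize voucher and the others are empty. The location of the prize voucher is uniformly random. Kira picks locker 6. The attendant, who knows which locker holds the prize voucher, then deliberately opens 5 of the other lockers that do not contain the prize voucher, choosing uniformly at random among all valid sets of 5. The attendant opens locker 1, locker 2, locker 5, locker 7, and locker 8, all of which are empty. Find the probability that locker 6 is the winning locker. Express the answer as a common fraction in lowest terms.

1/8

Apply Bayes' rule, conditioning on where the prize voucher actually is.
If it is in any of lockers 1, 2, 5, 7, and 8 (prior 1/8 each): that locker was opened and seen not to hold the prize — ruled out; weight (1/8)·0 = 0 each.
If it is in either of lockers 3 and 4 (prior 1/8 each): the attendant has 6 equally likely choices, so probability 1/6; weight (1/8)·(1/6) = 1/48 each.
If it is in locker 6 (prior 1/8): the attendant has 21 equally likely choices, so probability 1/21; weight (1/8)·(1/21) = 1/168.
The weights sum to 1/21.
So P(the prize voucher in locker 6 | the attendant opened locker 1, locker 2, locker 5, locker 7, and locker 8) = (1/168) / (1/21) = 1/8.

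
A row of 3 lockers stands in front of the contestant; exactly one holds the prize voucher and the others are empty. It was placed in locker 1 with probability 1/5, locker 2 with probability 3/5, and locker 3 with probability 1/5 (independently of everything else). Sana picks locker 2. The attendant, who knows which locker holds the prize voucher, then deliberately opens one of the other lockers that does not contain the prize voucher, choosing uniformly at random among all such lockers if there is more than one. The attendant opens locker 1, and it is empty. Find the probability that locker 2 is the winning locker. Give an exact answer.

3/5

Apply Bayes' rule, conditioning on where the prize voucher actually is.
If it is in locker 1 (prior 1/5): the attendant opened locker 1, so this case is ruled out; weight (1/5)·0 = 0.
If it is in locker 2 (prior 3/5): the attendant has 2 equally likely choices, so probability 1/2; weight (3/5)·(1/2) = 3/10.
If it is in locker 3 (prior 1/5): the attendant has no choice, probability 1; weight (1/5)·1 = 1/5.
The weights sum to 1/2.
So P(the prize voucher in locker 2 | the attendant opened locker 1) = (3/10) / (1/2) = 3/5.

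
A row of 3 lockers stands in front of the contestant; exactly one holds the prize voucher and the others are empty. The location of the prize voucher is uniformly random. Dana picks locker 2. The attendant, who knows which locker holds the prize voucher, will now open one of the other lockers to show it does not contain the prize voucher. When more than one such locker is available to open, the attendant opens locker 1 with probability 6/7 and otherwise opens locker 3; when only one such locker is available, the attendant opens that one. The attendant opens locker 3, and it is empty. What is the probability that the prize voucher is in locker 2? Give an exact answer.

1/8

Condition on the true location of the prize voucher.
If it is in locker 1 (prior 1/3): only locker 3 is available, probability 1; weight (1/3)·1 = 1/3.
If it is in locker 2 (prior 1/3): locker 1 is available but not opened, probability 1/7; weight (1/3)·(1/7) = 1/21.
If it is in locker 3 (prior 1/3): the attendant opened locker 3, so this case is ruled out; weight (1/3)·0 = 0.
The weights sum to 8/21.
So P(the prize voucher in locker 2 | the attendant opened locker 3) = (1/21) / (8/21) = 1/8.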